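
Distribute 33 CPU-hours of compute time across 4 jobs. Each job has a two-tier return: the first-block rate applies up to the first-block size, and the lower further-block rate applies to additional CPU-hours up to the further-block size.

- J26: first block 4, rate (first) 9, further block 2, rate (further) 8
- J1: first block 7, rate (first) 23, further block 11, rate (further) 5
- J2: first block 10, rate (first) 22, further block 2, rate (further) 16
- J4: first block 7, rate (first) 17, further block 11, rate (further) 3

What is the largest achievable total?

589

Treat each block as its own option and order by rate: J1/T1 23 > J2/T1 22 > J4/T1 17 > J2/T2 16 > J26/T1 9 > J26/T2 8 > J1/T2 5 > J4/T2 3.
J1/T1 (23): +7 — 26 left.
J2 T1 at 22: fill all 10 — 16 left.
J4/T1 (17): +7 — 9 left.
J2/T2 (16): +2 — 7 left.
Fill J26 T1 block (4 at 9) — 3 left.
Fill J26 T2 block (2 at 8) — 1 left.
1 remain; put them into J1 T2 at 5.
Total = 23×7 + 22×10 + 17×7 + 16×2 + 9×4 + 8×2 + 5×1 = 589.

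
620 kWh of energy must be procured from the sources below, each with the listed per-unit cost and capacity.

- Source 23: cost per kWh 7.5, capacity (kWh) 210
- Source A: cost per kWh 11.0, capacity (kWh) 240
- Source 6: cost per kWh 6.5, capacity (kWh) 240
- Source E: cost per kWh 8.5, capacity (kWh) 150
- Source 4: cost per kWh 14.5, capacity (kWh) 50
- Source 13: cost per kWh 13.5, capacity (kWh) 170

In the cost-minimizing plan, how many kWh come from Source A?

20

Use sources in increasing cost order.
Source 6 (6.5): use full 240 ; 380 kWh to go.
Take 210 from Source 23 at 7.5 ; need 170 more.
Source E (8.5): use full 150 ; 20 kWh to go.
Source A (11.0): take the remaining 20 ; done.
Source 13, Source 4: unused.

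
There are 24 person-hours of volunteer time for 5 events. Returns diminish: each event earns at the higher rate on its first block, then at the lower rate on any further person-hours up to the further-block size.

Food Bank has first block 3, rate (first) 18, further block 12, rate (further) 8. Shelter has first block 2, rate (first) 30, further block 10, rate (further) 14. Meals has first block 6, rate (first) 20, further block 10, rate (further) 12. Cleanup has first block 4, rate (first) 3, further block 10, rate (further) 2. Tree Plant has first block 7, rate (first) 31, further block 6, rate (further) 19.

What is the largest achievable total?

Treat each block as its own option and order by rate: Tree Plant/tier1 31 > Shelter/tier1 30 > Meals/tier1 20 > Tree Plant/tier2 19 > Food Bank/tier1 18 > Shelter/tier2 14 > Meals/tier2 12 > Food Bank/tier2 8 > Cleanup/tier1 3 > Cleanup/tier2 2.
Tree Plant tier1 at 31: fill all 7 ; 17 left.
Shelter/tier1 (30): +2 ; 15 left.
Fill Meals tier1 block (6 at 20) ; 9 left.
Fill Tree Plant tier2 block (6 at 19) ; 3 left.
Food Bank tier1 at 18: fill all 3 ; 0 left.
Total = 31×7 + 30×2 + 20×6 + 19×6 + 18×3 = 565.

565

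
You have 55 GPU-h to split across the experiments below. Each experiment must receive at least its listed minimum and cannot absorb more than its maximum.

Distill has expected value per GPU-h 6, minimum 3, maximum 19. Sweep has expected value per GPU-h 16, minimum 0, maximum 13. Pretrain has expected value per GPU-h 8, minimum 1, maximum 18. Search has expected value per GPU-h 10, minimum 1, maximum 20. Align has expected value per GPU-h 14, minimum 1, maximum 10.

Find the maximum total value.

638

Meeting every minimum uses 3+0+1+1+1 = 6 GPU-h, leaving 49.
Order the experiments by expected value per GPU-h: Sweep 16 > Align 14 > Search 10 > Pretrain 8 > Distill 6.
Give Sweep 13 more to hit its cap of 13 — 36 left.
Give Align 9 more to hit its cap of 10 — 27 left.
Give Search 19 more to hit its cap of 20 — 8 left.
Pretrain: +8 (room for 17) → 9. Pool exhausted.
Total = 6×3 + 16×13 + 8×9 + 10×20 + 14×10 = 638.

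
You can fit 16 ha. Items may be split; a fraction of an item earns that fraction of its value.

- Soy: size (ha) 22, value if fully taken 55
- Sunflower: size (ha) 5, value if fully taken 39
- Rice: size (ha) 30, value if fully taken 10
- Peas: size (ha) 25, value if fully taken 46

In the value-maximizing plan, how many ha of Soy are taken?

11

Best value per unit of size first: Sunflower 39/5≈7.8, Soy 55/22≈2.5, Peas 46/25≈1.84, Rice 10/30≈0.333.
Sunflower: take in full, 5 ha for value 39 — 11 left.
11 ha left: a 11/22 share of Soy gives 55×11/22 = 27.5.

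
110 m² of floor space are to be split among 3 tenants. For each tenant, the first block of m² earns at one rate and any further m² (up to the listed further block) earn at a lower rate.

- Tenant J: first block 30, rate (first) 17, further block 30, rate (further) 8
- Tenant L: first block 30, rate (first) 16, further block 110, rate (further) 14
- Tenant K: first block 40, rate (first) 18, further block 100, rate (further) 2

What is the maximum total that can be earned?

1850

Order all 6 blocks by rate: Tenant K/first 18 > Tenant J/first 17 > Tenant L/first 16 > Tenant L/second 14 > Tenant J/second 8 > Tenant K/second 2.
Tenant K/first (18): +40 ; 70 left.
Tenant J first at 17: fill all 30 ; 40 left.
Tenant L/first (16): +30 ; 10 left.
10 remain; put them into Tenant L second at 14.
Total = 18×40 + 17×30 + 16×30 + 14×10 = 1850.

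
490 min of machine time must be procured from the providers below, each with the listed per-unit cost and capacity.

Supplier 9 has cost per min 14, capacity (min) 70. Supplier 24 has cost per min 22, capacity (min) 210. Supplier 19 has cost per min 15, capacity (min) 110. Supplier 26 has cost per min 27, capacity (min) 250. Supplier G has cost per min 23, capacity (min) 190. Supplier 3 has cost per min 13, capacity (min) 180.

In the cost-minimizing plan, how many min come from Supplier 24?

Fill from the cheapest provider first.
Supplier 3 (13): use full 180 ; 310 min to go.
Supplier 9 at 14: take all 70 min ; 240 still needed.
Take 110 from Supplier 19 at 15 ; need 130 more.
Take 130 from Supplier 24 at 22 to finish.
Supplier G, Supplier 26: unused.

130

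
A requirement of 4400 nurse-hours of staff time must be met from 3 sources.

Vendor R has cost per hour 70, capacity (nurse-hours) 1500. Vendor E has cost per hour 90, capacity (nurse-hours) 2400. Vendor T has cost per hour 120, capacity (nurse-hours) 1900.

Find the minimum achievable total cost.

Fill from the cheapest source first.
Vendor R at 70: take all 1500 nurse-hours → 2900 still needed.
Vendor E at 90: take all 2400 nurse-hours → 500 still needed.
Vendor T at 120: take 500 of its 1900 → requirement met.
Cost = 1500×70 + 2400×90 + 500×120 = 381000.

381000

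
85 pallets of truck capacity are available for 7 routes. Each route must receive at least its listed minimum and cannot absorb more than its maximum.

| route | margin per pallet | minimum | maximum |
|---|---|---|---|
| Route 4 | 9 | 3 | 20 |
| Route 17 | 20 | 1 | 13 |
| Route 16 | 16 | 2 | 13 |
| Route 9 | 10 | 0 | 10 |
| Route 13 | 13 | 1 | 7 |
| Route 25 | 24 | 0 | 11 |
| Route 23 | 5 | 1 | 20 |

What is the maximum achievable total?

Meeting every minimum uses 3+1+2+0+1+0+1 = 8 pallets, leaving 77.
Highest margin per pallet first: Route 25 24 > Route 17 20 > Route 16 16 > Route 13 13 > Route 9 10 > Route 4 9 > Route 23 5.
Route 25 takes 11 more to reach its cap of 11 → 66 left.
Route 17: +12 to 13 (cap) → 54 left.
Route 16 takes 11 more to reach its cap of 13 → 43 left.
Give Route 13 6 more to hit its cap of 7 → 37 left.
Route 9 takes 10 more to reach its cap of 10 → 27 left.
Route 4 takes 17 more to reach its cap of 20 → 10 left.
Only 10 left; Route 23 takes them to reach 11.
Total = 9×20 + 20×13 + 16×13 + 10×10 + 13×7 + 24×11 + 5×11 = 1158.

1158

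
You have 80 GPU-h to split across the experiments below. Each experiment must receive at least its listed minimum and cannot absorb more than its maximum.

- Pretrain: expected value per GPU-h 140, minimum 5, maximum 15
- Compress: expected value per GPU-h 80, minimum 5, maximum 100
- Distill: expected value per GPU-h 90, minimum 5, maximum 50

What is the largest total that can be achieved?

7800

Meeting every minimum uses 5+5+5 = 15 GPU-h, leaving 65.
Highest expected value per GPU-h first: Pretrain 140 > Distill 90 > Compress 80.
Pretrain: +10 to 15 (cap) — 55 left.
Give Distill 45 more to hit its cap of 50 — 10 left.
Compress has room for 95 more but only 10 remain, so it gets 15.
Total = 140×15 + 80×15 + 90×50 = 7800.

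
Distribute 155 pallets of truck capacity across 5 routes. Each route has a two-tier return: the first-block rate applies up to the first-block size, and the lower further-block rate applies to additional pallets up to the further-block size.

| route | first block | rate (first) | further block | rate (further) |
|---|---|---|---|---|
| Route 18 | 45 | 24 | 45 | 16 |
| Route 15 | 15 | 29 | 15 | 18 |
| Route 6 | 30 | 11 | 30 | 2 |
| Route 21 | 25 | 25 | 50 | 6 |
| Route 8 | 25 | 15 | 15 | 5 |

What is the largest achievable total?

3280

Rank every tier by rate: Route 15/first 29 > Route 21/first 25 > Route 18/first 24 > Route 15/second 18 > Route 18/second 16 > Route 8/first 15 > Route 6/first 11 > Route 21/second 6 > Route 8/second 5 > Route 6/second 2.
Route 15/first (29): +15 ; 140 left.
Fill Route 21 first block (25 at 25) ; 115 left.
Fill Route 18 first block (45 at 24) ; 70 left.
Route 15 second at 18: fill all 15 ; 55 left.
Fill Route 18 second block (45 at 16) ; 10 left.
Route 8 first at 15: only 10 left, fill 10.
Total = 29×15 + 25×25 + 24×45 + 18×15 + 16×45 + 15×10 = 3280.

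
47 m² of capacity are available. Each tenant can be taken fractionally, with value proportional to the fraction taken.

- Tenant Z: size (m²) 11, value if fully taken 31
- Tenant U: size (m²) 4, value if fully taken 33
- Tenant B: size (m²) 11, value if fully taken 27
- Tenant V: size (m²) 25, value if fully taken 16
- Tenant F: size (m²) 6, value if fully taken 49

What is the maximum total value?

Sort by value density: Tenant U 33/4≈8.25, Tenant F 49/6≈8.17, Tenant Z 31/11≈2.82, Tenant B 27/11≈2.45, Tenant V 16/25≈0.64.
All 4 m² of Tenant U fit (value 33) → 43 remain.
All 6 m² of Tenant F fit (value 49) → 37 remain.
Take all of Tenant Z (11 m², value 31) → 26 m² left.
Take all of Tenant B (11 m², value 27) → 15 m² left.
Only 15 m² remain; take 15/25 of Tenant V for value 16×15/25 = 9.6.
Total value = 149.6.

149.6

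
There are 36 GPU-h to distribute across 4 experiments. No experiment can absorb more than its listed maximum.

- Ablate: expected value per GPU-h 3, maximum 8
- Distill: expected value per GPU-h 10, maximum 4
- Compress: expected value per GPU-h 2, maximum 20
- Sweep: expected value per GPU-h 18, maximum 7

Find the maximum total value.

224

Order the experiments by expected value per GPU-h: Sweep 18 > Distill 10 > Ablate 3 > Compress 2.
Sweep takes 7 to reach its cap of 7 ; 29 left.
Distill: +4 to 4 (cap) ; 25 left.
Give Ablate 8 to hit its cap of 8 ; 17 left.
Compress: +17 (room for 20) → 17. Pool exhausted.
Total = 3×8 + 10×4 + 2×17 + 18×7 = 224.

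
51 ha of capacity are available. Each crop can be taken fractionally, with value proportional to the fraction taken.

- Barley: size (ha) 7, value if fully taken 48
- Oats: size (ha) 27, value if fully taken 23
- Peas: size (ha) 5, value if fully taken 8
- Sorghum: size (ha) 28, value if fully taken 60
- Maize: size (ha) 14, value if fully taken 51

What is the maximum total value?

Sort by value density: Barley 48/7≈6.86, Maize 51/14≈3.64, Sorghum 60/28≈2.14, Peas 8/5≈1.6, Oats 23/27≈0.852.
Take all of Barley (7 ha, value 48) — 44 ha left.
All 14 ha of Maize fit (value 51) — 30 remain.
All 28 ha of Sorghum fit (value 60) — 2 remain.
Only 2 ha remain; take 2/5 of Peas for value 8×2/5 = 3.2.
Total value = 162.2.

162.2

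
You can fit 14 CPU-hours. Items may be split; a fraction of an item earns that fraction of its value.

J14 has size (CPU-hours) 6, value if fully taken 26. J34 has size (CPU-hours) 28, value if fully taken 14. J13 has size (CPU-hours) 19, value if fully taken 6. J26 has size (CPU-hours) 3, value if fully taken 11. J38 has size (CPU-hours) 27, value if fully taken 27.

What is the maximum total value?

42

Sort by value density: J14 26/6≈4.33, J26 11/3≈3.67, J38 27/27≈1, J34 14/28≈0.5, J13 6/19≈0.316.
J14: take in full, 6 CPU-hours for value 26 — 8 left.
Take all of J26 (3 CPU-hours, value 11) — 5 CPU-hours left.
5 CPU-hours left: a 5/27 share of J38 gives 27×5/27 = 5.
Total value = 42.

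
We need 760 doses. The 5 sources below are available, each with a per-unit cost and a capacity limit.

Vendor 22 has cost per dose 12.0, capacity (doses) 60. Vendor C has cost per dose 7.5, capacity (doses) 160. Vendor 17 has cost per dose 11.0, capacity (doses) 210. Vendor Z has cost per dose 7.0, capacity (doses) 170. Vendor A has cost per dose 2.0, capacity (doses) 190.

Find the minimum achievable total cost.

5440

Cheapest first:
Vendor A (2.0): use full 190 — 570 doses to go.
Vendor Z at 7.0: take all 170 doses — 400 still needed.
Vendor C at 7.5: take all 160 doses — 240 still needed.
Vendor 17 (11.0): use full 210 — 30 doses to go.
Take 30 from Vendor 22 at 12.0 to finish.
Cost = 190×2.0 + 170×7.0 + 160×7.5 + 210×11.0 + 30×12.0 = 5440.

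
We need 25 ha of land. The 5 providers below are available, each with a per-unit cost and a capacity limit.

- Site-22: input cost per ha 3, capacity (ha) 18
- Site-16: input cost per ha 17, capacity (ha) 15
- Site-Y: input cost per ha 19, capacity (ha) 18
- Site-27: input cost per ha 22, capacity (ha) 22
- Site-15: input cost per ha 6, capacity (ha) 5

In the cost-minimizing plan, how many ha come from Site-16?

Fill from the cheapest provider first.
Take 18 from Site-22 at 3 → need 7 more.
Site-15 (6): use full 5 → 2 ha to go.
Take 2 from Site-16 at 17 to finish.
Site-Y, Site-27: unused.

2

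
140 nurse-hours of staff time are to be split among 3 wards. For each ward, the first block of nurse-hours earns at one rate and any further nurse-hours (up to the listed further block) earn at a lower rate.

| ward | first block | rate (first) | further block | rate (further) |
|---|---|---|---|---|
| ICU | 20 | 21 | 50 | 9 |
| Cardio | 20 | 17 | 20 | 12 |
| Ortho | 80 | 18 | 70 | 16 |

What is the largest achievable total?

Rank every tier by rate: ICU/tier1 21 > Ortho/tier1 18 > Cardio/tier1 17 > Ortho/tier2 16 > Cardio/tier2 12 > ICU/tier2 9.
Fill ICU tier1 block (20 at 21) ; 120 left.
Fill Ortho tier1 block (80 at 18) ; 40 left.
Fill Cardio tier1 block (20 at 17) ; 20 left.
20 remain; put them into Ortho tier2 at 16.
Total = 21×20 + 18×80 + 17×20 + 16×20 = 2520.

2520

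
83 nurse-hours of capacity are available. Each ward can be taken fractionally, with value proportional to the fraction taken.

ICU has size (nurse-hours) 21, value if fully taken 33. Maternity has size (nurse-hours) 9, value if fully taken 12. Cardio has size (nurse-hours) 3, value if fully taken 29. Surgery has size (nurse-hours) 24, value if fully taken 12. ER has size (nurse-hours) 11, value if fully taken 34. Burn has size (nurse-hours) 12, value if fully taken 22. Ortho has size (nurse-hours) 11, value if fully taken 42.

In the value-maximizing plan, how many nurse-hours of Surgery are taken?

Best value per unit of size first: Cardio 29/3≈9.67, Ortho 42/11≈3.82, ER 34/11≈3.09, Burn 22/12≈1.83, ICU 33/21≈1.57, Maternity 12/9≈1.33, Surgery 12/24≈0.5.
Cardio: take in full, 3 nurse-hours for value 29 — 80 left.
All 11 nurse-hours of Ortho fit (value 42) — 69 remain.
ER: take in full, 11 nurse-hours for value 34 — 58 left.
All 12 nurse-hours of Burn fit (value 22) — 46 remain.
ICU: take in full, 21 nurse-hours for value 33 — 25 left.
All 9 nurse-hours of Maternity fit (value 12) — 16 remain.
Fill the last 16 nurse-hours with part of Surgery: 16/24 of it earns 8.

16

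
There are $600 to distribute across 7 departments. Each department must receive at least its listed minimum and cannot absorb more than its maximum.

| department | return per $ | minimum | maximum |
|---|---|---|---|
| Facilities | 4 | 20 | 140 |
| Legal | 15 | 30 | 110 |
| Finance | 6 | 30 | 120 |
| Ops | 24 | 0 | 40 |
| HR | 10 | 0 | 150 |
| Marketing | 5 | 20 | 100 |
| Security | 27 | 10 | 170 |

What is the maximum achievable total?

9420

Meeting every minimum uses 20+30+30+0+0+20+10 = 110 $, leaving 490.
Highest return per $ first: Security 27 > Ops 24 > Legal 15 > HR 10 > Finance 6 > Marketing 5 > Facilities 4.
Security: +160 to 170 (cap) — 330 left.
Ops: +40 to 40 (cap) — 290 left.
Legal: +80 to 110 (cap) — 210 left.
HR takes 150 more to reach its cap of 150 — 60 left.
Finance: +60 (room for 90) → 90. Pool exhausted.
Total = 4×20 + 15×110 + 6×90 + 24×40 + 10×150 + 5×20 + 27×170 = 9420.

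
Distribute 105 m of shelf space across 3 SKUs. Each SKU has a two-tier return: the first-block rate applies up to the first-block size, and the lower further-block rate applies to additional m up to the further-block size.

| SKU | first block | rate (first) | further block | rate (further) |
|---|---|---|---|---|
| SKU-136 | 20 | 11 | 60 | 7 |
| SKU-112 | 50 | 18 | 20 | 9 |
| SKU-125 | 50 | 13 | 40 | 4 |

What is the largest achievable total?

1605

Order all 6 blocks by rate: SKU-112/T1 18 > SKU-125/T1 13 > SKU-136/T1 11 > SKU-112/T2 9 > SKU-136/T2 7 > SKU-125/T2 4.
SKU-112/T1 (18): +50 — 55 left.
Fill SKU-125 T1 block (50 at 13) — 5 left.
SKU-136 T1 at 11: only 5 left, fill 5.
Total = 18×50 + 13×50 + 11×5 = 1605.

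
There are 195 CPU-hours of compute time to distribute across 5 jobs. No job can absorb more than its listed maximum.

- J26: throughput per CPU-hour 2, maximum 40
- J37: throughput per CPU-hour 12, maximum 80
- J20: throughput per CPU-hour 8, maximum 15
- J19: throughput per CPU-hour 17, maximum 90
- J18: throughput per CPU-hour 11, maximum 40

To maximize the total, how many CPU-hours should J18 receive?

25

Order the jobs by throughput per CPU-hour: J19 17 > J37 12 > J18 11 > J20 8 > J26 2.
Give J19 90 to hit its cap of 90 — 105 left.
J37: +80 to 80 (cap) — 25 left.
Only 25 left; J18 takes them to reach 25.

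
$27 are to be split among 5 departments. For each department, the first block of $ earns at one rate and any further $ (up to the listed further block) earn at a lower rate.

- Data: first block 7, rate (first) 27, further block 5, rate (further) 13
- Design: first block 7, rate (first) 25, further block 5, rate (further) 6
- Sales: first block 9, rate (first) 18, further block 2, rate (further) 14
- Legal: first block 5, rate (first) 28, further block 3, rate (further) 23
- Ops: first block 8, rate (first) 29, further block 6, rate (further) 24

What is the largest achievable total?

Rank every tier by rate: Ops/T1 29 > Legal/T1 28 > Data/T1 27 > Design/T1 25 > Ops/T2 24 > Legal/T2 23 > Sales/T1 18 > Sales/T2 14 > Data/T2 13 > Design/T2 6.
Ops/T1 (29): +8 ; 19 left.
Fill Legal T1 block (5 at 28) ; 14 left.
Fill Data T1 block (7 at 27) ; 7 left.
Fill Design T1 block (7 at 25) ; 0 left.
Total = 29×8 + 28×5 + 27×7 + 25×7 = 736.

736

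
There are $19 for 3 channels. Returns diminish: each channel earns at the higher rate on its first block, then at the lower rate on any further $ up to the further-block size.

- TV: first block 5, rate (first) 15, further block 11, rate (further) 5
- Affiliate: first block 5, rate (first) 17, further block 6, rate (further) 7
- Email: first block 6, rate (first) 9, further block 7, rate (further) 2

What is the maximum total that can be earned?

Order all 6 blocks by rate: Affiliate/T1 17 > TV/T1 15 > Email/T1 9 > Affiliate/T2 7 > TV/T2 5 > Email/T2 2.
Fill Affiliate T1 block (5 at 17) — 14 left.
Fill TV T1 block (5 at 15) — 9 left.
Email T1 at 9: fill all 6 — 3 left.
Affiliate/T2: +3 of 6 at 7; pool empty.
Total = 17×5 + 15×5 + 9×6 + 7×3 = 235.

235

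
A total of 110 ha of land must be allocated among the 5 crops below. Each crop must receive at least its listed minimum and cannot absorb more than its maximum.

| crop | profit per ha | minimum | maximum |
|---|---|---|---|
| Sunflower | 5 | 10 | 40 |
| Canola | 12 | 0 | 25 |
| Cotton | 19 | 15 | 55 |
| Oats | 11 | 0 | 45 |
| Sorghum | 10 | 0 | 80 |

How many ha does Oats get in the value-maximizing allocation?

Meeting every minimum uses 10+0+15+0+0 = 25 ha, leaving 85.
Highest profit per ha first: Cotton 19 > Canola 12 > Oats 11 > Sorghum 10 > Sunflower 5.
Give Cotton 40 more to hit its cap of 55 — 45 left.
Canola takes 25 more to reach its cap of 25 — 20 left.
Oats: +20 (room for 45) → 20. Pool exhausted.

20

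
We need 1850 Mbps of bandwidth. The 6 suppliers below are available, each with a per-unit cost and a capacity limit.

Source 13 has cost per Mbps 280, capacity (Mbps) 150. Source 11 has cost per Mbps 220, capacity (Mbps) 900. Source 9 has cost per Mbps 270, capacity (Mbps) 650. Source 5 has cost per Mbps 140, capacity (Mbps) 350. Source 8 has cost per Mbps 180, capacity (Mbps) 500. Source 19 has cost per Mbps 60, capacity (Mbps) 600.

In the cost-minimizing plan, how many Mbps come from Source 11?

400

Cheapest first:
Source 19 (60): use full 600 — 1250 Mbps to go.
Source 5 at 140: take all 350 Mbps — 900 still needed.
Source 8 (180): use full 500 — 400 Mbps to go.
Source 11 (220): take the remaining 400 — done.
Source 9, Source 13: unused.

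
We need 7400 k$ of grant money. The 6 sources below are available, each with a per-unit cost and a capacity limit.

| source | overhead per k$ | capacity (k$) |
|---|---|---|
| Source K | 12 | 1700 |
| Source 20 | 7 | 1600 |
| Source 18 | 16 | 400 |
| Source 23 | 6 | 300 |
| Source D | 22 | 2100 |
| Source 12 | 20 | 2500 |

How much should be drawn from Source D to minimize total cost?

900

Fill from the cheapest source first.
Take 300 from Source 23 at 6 → need 7100 more.
Take 1600 from Source 20 at 7 → need 5500 more.
Source K (12): use full 1700 → 3800 k$ to go.
Source 18 (16): use full 400 → 3400 k$ to go.
Source 12 (20): use full 2500 → 900 k$ to go.
Take 900 from Source D at 22 to finish.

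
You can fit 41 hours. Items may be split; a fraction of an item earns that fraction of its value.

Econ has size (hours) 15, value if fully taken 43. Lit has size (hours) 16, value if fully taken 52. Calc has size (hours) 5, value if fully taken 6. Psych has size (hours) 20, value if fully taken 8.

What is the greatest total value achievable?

Best value per unit of size first: Lit 52/16≈3.25, Econ 43/15≈2.87, Calc 6/5≈1.2, Psych 8/20≈0.4.
Take all of Lit (16 hours, value 52) — 25 hours left.
Take all of Econ (15 hours, value 43) — 10 hours left.
Take all of Calc (5 hours, value 6) — 5 hours left.
Only 5 hours remain; take 5/20 of Psych for value 8×5/20 = 2.
Total value = 103.

103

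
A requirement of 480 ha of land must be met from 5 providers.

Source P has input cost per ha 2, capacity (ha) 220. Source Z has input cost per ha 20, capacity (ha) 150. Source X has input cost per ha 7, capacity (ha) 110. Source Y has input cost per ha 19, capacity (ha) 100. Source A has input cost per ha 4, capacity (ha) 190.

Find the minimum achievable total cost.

1690

Use providers in increasing cost order.
Source P at 2: take all 220 ha ; 260 still needed.
Source A (4): use full 190 ; 70 ha to go.
Take 70 from Source X at 7 to finish.
Source Y, Source Z: unused.
Cost = 220×2 + 190×4 + 70×7 = 1690.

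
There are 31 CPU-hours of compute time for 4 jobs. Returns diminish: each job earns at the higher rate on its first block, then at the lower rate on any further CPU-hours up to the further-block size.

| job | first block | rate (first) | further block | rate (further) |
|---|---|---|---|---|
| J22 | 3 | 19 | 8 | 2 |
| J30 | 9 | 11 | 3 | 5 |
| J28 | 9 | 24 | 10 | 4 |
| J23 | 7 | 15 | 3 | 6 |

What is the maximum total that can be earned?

495

Rank every tier by rate: J28/T1 24 > J22/T1 19 > J23/T1 15 > J30/T1 11 > J23/T2 6 > J30/T2 5 > J28/T2 4 > J22/T2 2.
J28 T1 at 24: fill all 9 → 22 left.
J22 T1 at 19: fill all 3 → 19 left.
J23 T1 at 15: fill all 7 → 12 left.
J30 T1 at 11: fill all 9 → 3 left.
J23/T2 (6): +3 → 0 left.
Total = 24×9 + 19×3 + 15×7 + 11×9 + 6×3 = 495.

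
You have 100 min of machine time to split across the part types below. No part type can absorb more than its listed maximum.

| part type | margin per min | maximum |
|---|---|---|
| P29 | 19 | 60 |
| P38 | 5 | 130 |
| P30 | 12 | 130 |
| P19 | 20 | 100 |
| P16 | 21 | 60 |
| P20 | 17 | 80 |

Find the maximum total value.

Highest margin per min first: P16 21 > P19 20 > P29 19 > P20 17 > P30 12 > P38 5.
Give P16 60 to hit its cap of 60 ; 40 left.
P19 has room for 100 but only 40 remain, so it gets 40.
Total = 20×40 + 21×60 = 2060.

2060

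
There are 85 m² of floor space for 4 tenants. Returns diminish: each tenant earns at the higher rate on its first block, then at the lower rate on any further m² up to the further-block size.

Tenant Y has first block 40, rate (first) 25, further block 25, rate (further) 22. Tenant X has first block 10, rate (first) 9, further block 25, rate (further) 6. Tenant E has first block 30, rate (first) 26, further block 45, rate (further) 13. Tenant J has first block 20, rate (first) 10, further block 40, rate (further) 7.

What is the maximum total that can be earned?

Rank every tier by rate: Tenant E/T1 26 > Tenant Y/T1 25 > Tenant Y/T2 22 > Tenant E/T2 13 > Tenant J/T1 10 > Tenant X/T1 9 > Tenant J/T2 7 > Tenant X/T2 6.
Tenant E/T1 (26): +30 — 55 left.
Fill Tenant Y T1 block (40 at 25) — 15 left.
15 remain; put them into Tenant Y T2 at 22.
Total = 26×30 + 25×40 + 22×15 = 2110.

2110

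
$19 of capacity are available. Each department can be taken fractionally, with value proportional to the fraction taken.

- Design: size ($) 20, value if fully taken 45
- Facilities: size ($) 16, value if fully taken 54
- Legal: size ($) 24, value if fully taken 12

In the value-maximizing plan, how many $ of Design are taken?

Rank by value-to-size ratio: Facilities 54/16≈3.38, Design 45/20≈2.25, Legal 12/24≈0.5.
Take all of Facilities (16 $, value 54) ; 3 $ left.
3 $ left: a 3/20 share of Design gives 45×3/20 = 6.75.

3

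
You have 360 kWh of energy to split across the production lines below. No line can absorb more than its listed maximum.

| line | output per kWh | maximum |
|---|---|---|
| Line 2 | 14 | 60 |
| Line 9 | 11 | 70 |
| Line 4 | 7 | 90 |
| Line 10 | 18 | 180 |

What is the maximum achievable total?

Highest output per kWh first: Line 10 18 > Line 2 14 > Line 9 11 > Line 4 7.
Give Line 10 180 to hit its cap of 180 — 180 left.
Give Line 2 60 to hit its cap of 60 — 120 left.
Line 9: +70 to 70 (cap) — 50 left.
Only 50 left; Line 4 takes them to reach 50.
Total = 14×60 + 11×70 + 7×50 + 18×180 = 5200.

5200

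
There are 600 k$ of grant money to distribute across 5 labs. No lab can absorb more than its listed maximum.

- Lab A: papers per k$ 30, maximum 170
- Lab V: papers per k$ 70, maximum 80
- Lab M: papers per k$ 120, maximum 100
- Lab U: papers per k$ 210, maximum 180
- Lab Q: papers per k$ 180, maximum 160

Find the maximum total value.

86600

Order the labs by papers per k$: Lab U 210 > Lab Q 180 > Lab M 120 > Lab V 70 > Lab A 30.
Give Lab U 180 to hit its cap of 180 ; 420 left.
Lab Q takes 160 to reach its cap of 160 ; 260 left.
Give Lab M 100 to hit its cap of 100 ; 160 left.
Lab V: +80 to 80 (cap) ; 80 left.
Only 80 left; Lab A takes them to reach 80.
Total = 30×80 + 70×80 + 120×100 + 210×180 + 180×160 = 86600.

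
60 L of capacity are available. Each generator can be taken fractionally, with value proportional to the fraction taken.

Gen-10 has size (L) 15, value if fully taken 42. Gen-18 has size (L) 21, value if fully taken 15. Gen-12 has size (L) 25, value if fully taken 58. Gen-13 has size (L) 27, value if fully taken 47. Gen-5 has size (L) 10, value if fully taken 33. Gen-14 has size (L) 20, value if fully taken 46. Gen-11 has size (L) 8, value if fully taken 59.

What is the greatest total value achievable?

196.6

Best value per unit of size first: Gen-11 59/8≈7.38, Gen-5 33/10≈3.3, Gen-10 42/15≈2.8, Gen-12 58/25≈2.32, Gen-14 46/20≈2.3, Gen-13 47/27≈1.74, Gen-18 15/21≈0.714.
Take all of Gen-11 (8 L, value 59) — 52 L left.
All 10 L of Gen-5 fit (value 33) — 42 remain.
All 15 L of Gen-10 fit (value 42) — 27 remain.
All 25 L of Gen-12 fit (value 58) — 2 remain.
Fill the last 2 L with part of Gen-14: 2/20 of it earns 4.6.
Total value = 196.6.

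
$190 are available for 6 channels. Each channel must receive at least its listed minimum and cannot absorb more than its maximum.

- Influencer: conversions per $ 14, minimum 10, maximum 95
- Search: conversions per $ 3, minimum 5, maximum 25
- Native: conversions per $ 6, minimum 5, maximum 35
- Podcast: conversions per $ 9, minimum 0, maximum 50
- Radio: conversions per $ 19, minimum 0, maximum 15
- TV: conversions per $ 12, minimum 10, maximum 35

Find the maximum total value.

2395

Meeting every minimum uses 10+5+5+0+0+10 = 30 $, leaving 160.
Highest conversions per $ first: Radio 19 > Influencer 14 > TV 12 > Podcast 9 > Native 6 > Search 3.
Give Radio 15 more to hit its cap of 15 → 145 left.
Give Influencer 85 more to hit its cap of 95 → 60 left.
TV takes 25 more to reach its cap of 35 → 35 left.
Podcast has room for 50 more but only 35 remain, so it gets 35.
Total = 14×95 + 3×5 + 6×5 + 9×35 + 19×15 + 12×35 = 2395.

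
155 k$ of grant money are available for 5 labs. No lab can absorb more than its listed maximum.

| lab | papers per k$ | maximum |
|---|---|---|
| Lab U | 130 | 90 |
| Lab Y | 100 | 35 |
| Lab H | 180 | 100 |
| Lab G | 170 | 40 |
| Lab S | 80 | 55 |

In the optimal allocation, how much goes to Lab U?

15

Highest papers per k$ first: Lab H 180 > Lab G 170 > Lab U 130 > Lab Y 100 > Lab S 80.
Lab H takes 100 to reach its cap of 100 → 55 left.
Lab G takes 40 to reach its cap of 40 → 15 left.
Lab U has room for 90 but only 15 remain, so it gets 15.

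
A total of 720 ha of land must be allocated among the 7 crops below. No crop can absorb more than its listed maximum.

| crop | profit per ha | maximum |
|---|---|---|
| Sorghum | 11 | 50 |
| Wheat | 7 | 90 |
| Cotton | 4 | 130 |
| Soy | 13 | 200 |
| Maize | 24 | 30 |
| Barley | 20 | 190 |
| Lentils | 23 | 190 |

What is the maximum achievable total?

12460

Highest profit per ha first: Maize 24 > Lentils 23 > Barley 20 > Soy 13 > Sorghum 11 > Wheat 7 > Cotton 4.
Maize: +30 to 30 (cap) ; 690 left.
Give Lentils 190 to hit its cap of 190 ; 500 left.
Barley takes 190 to reach its cap of 190 ; 310 left.
Soy: +200 to 200 (cap) ; 110 left.
Sorghum takes 50 to reach its cap of 50 ; 60 left.
Wheat has room for 90 but only 60 remain, so it gets 60.
Total = 11×50 + 7×60 + 13×200 + 24×30 + 20×190 + 23×190 = 12460.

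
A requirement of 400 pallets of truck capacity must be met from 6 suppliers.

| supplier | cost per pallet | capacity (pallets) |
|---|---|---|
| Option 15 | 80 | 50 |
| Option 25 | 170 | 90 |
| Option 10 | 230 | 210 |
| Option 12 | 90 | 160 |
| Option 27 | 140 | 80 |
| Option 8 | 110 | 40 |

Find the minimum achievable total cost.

45900

Use suppliers in increasing cost order.
Option 15 (80): use full 50 — 350 pallets to go.
Option 12 at 90: take all 160 pallets — 190 still needed.
Option 8 (110): use full 40 — 150 pallets to go.
Option 27 (140): use full 80 — 70 pallets to go.
Option 25 (170): take the remaining 70 — done.
Option 10: unused.
Cost = 50×80 + 160×90 + 40×110 + 80×140 + 70×170 = 45900.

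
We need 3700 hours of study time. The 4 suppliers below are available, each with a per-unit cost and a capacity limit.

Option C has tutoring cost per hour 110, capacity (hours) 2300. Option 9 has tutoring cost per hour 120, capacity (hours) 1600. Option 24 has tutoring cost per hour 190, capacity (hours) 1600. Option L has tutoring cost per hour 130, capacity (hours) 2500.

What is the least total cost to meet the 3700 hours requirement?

Fill from the cheapest supplier first.
Option C (110): use full 2300 ; 1400 hours to go.
Option 9 (120): take the remaining 1400 ; done.
Option L, Option 24: unused.
Cost = 2300×110 + 1400×120 = 421000.

421000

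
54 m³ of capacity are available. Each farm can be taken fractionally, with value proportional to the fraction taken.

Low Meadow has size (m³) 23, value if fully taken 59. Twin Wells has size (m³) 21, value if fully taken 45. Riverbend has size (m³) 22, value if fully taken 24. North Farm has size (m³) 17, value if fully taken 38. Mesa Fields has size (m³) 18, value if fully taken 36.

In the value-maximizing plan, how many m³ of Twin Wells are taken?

Sort by value density: Low Meadow 59/23≈2.57, North Farm 38/17≈2.24, Twin Wells 45/21≈2.14, Mesa Fields 36/18≈2, Riverbend 24/22≈1.09.
Take all of Low Meadow (23 m³, value 59) — 31 m³ left.
North Farm: take in full, 17 m³ for value 38 — 14 left.
Fill the last 14 m³ with part of Twin Wells: 14/21 of it earns 30.

14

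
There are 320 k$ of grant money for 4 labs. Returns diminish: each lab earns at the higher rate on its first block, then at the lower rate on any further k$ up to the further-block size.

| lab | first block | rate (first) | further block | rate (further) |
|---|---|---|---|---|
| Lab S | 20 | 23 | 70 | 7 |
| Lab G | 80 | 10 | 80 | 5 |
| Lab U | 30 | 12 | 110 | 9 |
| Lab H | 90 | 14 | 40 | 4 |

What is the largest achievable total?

3780

Order all 8 blocks by rate: Lab S/T1 23 > Lab H/T1 14 > Lab U/T1 12 > Lab G/T1 10 > Lab U/T2 9 > Lab S/T2 7 > Lab G/T2 5 > Lab H/T2 4.
Lab S T1 at 23: fill all 20 ; 300 left.
Lab H/T1 (14): +90 ; 210 left.
Lab U T1 at 12: fill all 30 ; 180 left.
Fill Lab G T1 block (80 at 10) ; 100 left.
Lab U/T2: +100 of 110 at 9; pool empty.
Total = 23×20 + 14×90 + 12×30 + 10×80 + 9×100 = 3780.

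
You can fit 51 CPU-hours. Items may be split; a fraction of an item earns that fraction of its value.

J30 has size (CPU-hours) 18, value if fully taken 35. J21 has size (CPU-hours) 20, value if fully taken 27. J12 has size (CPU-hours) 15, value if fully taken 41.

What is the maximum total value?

100.3

Best value per unit of size first: J12 41/15≈2.73, J30 35/18≈1.94, J21 27/20≈1.35.
J12: take in full, 15 CPU-hours for value 41 — 36 left.
J30: take in full, 18 CPU-hours for value 35 — 18 left.
Fill the last 18 CPU-hours with part of J21: 18/20 of it earns 24.3.
Total value = 100.3.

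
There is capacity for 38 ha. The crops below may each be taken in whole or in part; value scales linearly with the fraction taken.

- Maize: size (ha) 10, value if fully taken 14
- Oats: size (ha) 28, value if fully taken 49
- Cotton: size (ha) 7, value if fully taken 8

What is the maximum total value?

Sort by value density: Oats 49/28≈1.75, Maize 14/10≈1.4, Cotton 8/7≈1.14.
Take all of Oats (28 ha, value 49) ; 10 ha left.
All 10 ha of Maize fit (value 14) ; 0 remain.
Total value = 63.

63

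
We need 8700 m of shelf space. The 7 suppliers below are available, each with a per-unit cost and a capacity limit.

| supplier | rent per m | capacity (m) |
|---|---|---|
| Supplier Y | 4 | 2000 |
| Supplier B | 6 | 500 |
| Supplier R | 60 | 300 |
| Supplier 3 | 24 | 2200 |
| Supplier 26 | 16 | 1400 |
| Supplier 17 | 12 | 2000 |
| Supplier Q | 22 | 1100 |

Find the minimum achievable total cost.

Use suppliers in increasing cost order.
Supplier Y (4): use full 2000 → 6700 m to go.
Supplier B (6): use full 500 → 6200 m to go.
Supplier 17 (12): use full 2000 → 4200 m to go.
Supplier 26 at 16: take all 1400 m → 2800 still needed.
Supplier Q at 22: take all 1100 m → 1700 still needed.
Take 1700 from Supplier 3 at 24 to finish.
Supplier R: unused.
Cost = 2000×4 + 500×6 + 2000×12 + 1400×16 + 1100×22 + 1700×24 = 122400.

122400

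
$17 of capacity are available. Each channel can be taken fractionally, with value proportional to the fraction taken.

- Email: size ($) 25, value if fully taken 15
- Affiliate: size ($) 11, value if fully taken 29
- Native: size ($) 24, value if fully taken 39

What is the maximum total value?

Rank by value-to-size ratio: Affiliate 29/11≈2.64, Native 39/24≈1.62, Email 15/25≈0.6.
Affiliate: take in full, 11 $ for value 29 ; 6 left.
6 $ left: a 6/24 share of Native gives 39×6/24 = 9.75.
Total value = 38.75.

38.75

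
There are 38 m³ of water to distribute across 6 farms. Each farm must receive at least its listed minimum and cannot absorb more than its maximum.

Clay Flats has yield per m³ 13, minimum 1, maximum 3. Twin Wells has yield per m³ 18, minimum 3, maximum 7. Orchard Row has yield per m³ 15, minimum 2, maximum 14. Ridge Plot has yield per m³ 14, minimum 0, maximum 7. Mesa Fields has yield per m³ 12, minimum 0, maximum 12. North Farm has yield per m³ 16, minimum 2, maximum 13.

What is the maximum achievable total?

Meeting every minimum uses 1+3+2+0+0+2 = 8 m³, leaving 30.
Highest yield per m³ first: Twin Wells 18 > North Farm 16 > Orchard Row 15 > Ridge Plot 14 > Clay Flats 13 > Mesa Fields 12.
Twin Wells takes 4 more to reach its cap of 7 — 26 left.
North Farm takes 11 more to reach its cap of 13 — 15 left.
Orchard Row takes 12 more to reach its cap of 14 — 3 left.
Ridge Plot: +3 (room for 7) → 3. Pool exhausted.
Total = 13×1 + 18×7 + 15×14 + 14×3 + 16×13 = 599.

599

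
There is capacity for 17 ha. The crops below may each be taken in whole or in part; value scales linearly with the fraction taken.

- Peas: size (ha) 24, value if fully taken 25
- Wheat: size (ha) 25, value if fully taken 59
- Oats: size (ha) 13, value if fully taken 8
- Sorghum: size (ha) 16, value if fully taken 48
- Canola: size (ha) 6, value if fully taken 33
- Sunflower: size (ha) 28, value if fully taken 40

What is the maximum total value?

Best value per unit of size first: Canola 33/6≈5.5, Sorghum 48/16≈3, Wheat 59/25≈2.36, Sunflower 40/28≈1.43, Peas 25/24≈1.04, Oats 8/13≈0.615.
Canola: take in full, 6 ha for value 33 — 11 left.
Fill the last 11 ha with part of Sorghum: 11/16 of it earns 33.
Total value = 66.

66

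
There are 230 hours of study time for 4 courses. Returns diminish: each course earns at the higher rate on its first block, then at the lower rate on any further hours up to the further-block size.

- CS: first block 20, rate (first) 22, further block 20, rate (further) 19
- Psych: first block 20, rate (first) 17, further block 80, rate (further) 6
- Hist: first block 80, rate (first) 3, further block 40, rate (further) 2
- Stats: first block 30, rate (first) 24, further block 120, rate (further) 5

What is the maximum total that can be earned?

2660

Treat each block as its own option and order by rate: Stats/T1 24 > CS/T1 22 > CS/T2 19 > Psych/T1 17 > Psych/T2 6 > Stats/T2 5 > Hist/T1 3 > Hist/T2 2.
Fill Stats T1 block (30 at 24) — 200 left.
CS/T1 (22): +20 — 180 left.
CS/T2 (19): +20 — 160 left.
Psych/T1 (17): +20 — 140 left.
Psych T2 at 6: fill all 80 — 60 left.
Stats T2 at 5: only 60 left, fill 60.
Total = 24×30 + 22×20 + 19×20 + 17×20 + 6×80 + 5×60 = 2660.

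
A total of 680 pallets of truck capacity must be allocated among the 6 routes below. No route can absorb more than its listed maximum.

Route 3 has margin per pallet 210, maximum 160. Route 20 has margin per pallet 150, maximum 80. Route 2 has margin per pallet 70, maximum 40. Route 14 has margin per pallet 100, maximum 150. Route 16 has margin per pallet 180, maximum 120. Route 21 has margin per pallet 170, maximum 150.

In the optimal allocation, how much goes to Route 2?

20

Highest margin per pallet first: Route 3 210 > Route 16 180 > Route 21 170 > Route 20 150 > Route 14 100 > Route 2 70.
Route 3: +160 to 160 (cap) — 520 left.
Route 16: +120 to 120 (cap) — 400 left.
Give Route 21 150 to hit its cap of 150 — 250 left.
Route 20: +80 to 80 (cap) — 170 left.
Route 14 takes 150 to reach its cap of 150 — 20 left.
Only 20 left; Route 2 takes them to reach 20.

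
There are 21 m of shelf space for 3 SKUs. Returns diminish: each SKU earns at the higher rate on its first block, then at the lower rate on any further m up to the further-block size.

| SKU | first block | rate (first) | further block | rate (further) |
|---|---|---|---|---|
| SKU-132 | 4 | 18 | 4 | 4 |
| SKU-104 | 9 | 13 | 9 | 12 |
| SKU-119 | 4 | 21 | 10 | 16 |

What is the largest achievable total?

Rank every tier by rate: SKU-119/tier1 21 > SKU-132/tier1 18 > SKU-119/tier2 16 > SKU-104/tier1 13 > SKU-104/tier2 12 > SKU-132/tier2 4.
SKU-119/tier1 (21): +4 → 17 left.
SKU-132/tier1 (18): +4 → 13 left.
SKU-119 tier2 at 16: fill all 10 → 3 left.
3 remain; put them into SKU-104 tier1 at 13.
Total = 21×4 + 18×4 + 16×10 + 13×3 = 355.

355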